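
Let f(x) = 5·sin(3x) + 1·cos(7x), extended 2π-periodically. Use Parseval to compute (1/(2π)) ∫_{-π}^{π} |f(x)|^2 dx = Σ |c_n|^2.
Σ |c_n|^2 = 13

Expand |f|^2 and use orthogonality of {sin(nx), cos(mx)} on [-π, π]:
  ∫_{-π}^{π} sin(nx)^2 dx = π, ∫ cos(mx)^2 dx = π, and cross terms integrate to 0.
So ∫_{-π}^{π} f(x)^2 dx = 5^2 · π + 1^2 · π = (25 + 1)π.
Divide by 2π: (25 + 1)/2 = 13.
By Parseval, this equals Σ |c_n|^2.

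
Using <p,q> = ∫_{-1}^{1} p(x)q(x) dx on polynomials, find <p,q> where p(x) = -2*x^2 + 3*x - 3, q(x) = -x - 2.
<p,q> = 38/3

Expand the product: p(x)·q(x) = 2*x^3 + x^2 - 3*x + 6.
∫_{-1}^{1} of each monomial x^k gives [2/(k+1) if k even, 0 if k odd]. Integrating term-by-term (or equivalently evaluating the antiderivative F(x) = x^4/2 + x^3/3 - 3*x^2/2 + 6*x at the endpoints):
  F(1) − F(−1) = 16/3 − (-22/3) = 38/3.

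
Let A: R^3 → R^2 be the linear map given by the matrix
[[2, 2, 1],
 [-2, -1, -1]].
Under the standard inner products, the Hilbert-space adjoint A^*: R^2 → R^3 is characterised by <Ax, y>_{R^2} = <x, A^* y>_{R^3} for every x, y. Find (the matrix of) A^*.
A^* = A^T =
[[2, -2],
 [2, -1],
 [1, -1]]

For real matrices with standard dot products, the defining identity <Ax, y> = <x, A^* y> gives (Ax)^T y = x^T (A^*) y, i.e. x^T A^T y = x^T (A^*) y. Since this holds for all x, y, we must have A^* = A^T. Therefore
A^* =
[[2, -2],
 [2, -1],
 [1, -1]].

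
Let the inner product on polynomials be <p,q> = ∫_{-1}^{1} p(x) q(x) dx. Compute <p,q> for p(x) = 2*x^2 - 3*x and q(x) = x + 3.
<p,q> = 2

Expand the product: p(x)·q(x) = 2*x^3 + 3*x^2 - 9*x.
∫_{-1}^{1} of each monomial x^k gives [2/(k+1) if k even, 0 if k odd]. Integrating term-by-term (or equivalently evaluating the antiderivative F(x) = x^4/2 + x^3 - 9*x^2/2 at the endpoints):
  F(1) − F(−1) = -3 − (-5) = 2.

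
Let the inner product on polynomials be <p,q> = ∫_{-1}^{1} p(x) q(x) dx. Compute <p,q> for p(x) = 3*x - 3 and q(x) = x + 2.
<p,q> = -10

Expand the product: p(x)·q(x) = 3*x^2 + 3*x - 6.
∫_{-1}^{1} of each monomial x^k gives [2/(k+1) if k even, 0 if k odd]. Integrating term-by-term (or equivalently evaluating the antiderivative F(x) = x^3 + 3*x^2/2 - 6*x at the endpoints):
  F(1) − F(−1) = -7/2 − (13/2) = -10.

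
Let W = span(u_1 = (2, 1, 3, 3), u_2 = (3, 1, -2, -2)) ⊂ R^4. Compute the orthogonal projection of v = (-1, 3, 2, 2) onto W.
proj_W(v) = (31/389, 75/389, 820/389, 820/389)

Set up U = [u_1 | ... | u_2] ∈ R^(4×2). The projector onto W = col(U) is P = U (U^T U)^(-1) U^T.
Compute U^T U =
  [23, -5]
  [-5, 18],
and U^T v = (13, -8).
Solve U^T U · c = U^T v for the coefficients: c = (194/389, -119/389). The projection is proj_W(v) = U c.
Check: (v - proj_W(v)) · u_1 = 0  (should be 0).
Check: (v - proj_W(v)) · u_2 = 0  (should be 0).
Result: proj_W(v) = (31/389, 75/389, 820/389, 820/389).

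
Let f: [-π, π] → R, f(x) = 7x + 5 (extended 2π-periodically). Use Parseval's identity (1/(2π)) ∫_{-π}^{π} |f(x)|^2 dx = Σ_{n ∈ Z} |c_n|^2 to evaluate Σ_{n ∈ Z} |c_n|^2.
Σ |c_n|^2 = 49π^2/3 + 25

Expand and integrate term by term over [-π, π]:
  ∫ (7x)^2 dx = 49·(2π^3/3); ∫ 2·7·(5)·x dx = 0 (odd integrand); ∫ 5^2 dx = 25·2π.
So (1/(2π)) ∫_{-π}^{π} (7x + 5)^2 dx = 49π^2/3 + 25 = 49π^2/3 + 25.
Parseval ⇒ Σ |c_n|^2 = 49π^2/3 + 25.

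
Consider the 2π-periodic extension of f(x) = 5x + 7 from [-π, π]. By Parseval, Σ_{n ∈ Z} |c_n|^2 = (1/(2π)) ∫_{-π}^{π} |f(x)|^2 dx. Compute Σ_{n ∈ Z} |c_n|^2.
Σ |c_n|^2 = 25π^2/3 + 49

Expand and integrate term by term over [-π, π]:
  ∫ (5x)^2 dx = 25·(2π^3/3); ∫ 2·5·(7)·x dx = 0 (odd integrand); ∫ 7^2 dx = 49·2π.
So (1/(2π)) ∫_{-π}^{π} (5x + 7)^2 dx = 25π^2/3 + 49 = 25π^2/3 + 49.
Parseval ⇒ Σ |c_n|^2 = 25π^2/3 + 49.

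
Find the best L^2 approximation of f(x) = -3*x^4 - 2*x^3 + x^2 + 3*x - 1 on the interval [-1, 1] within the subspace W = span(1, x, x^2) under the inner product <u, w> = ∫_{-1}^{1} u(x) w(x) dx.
g(x) = -11*x^2/7 + 9*x/5 - 26/35

The best approximation g ∈ W is the orthogonal projection of f onto W. Writing g = a_0 + a_1 x + a_2 x^2, the coefficients solve the normal equations G · a = b where
  G_{ij} = <φ_i, φ_j> and b_i = <f, φ_i>, with φ_0 = 1, φ_1 = x, φ_2 = x^2.
G =
  [2, 0, 2/3]
  [0, 2/3, 0]
  [2/3, 0, 2/5],
b = (-38/15, 6/5, -118/105).
Solving gives a_0 = -26/35, a_1 = 9/5, a_2 = -11/7, so
  g(x) = -11*x^2/7 + 9*x/5 - 26/35.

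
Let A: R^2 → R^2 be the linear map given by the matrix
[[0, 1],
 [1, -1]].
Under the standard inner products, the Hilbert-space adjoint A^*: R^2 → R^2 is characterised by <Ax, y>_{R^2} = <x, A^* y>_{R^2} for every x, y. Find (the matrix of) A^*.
A^* = A^T =
[[0, 1],
 [1, -1]]

For real matrices with standard dot products, the defining identity <Ax, y> = <x, A^* y> gives (Ax)^T y = x^T (A^*) y, i.e. x^T A^T y = x^T (A^*) y. Since this holds for all x, y, we must have A^* = A^T. Therefore
A^* =
[[0, 1],
 [1, -1]].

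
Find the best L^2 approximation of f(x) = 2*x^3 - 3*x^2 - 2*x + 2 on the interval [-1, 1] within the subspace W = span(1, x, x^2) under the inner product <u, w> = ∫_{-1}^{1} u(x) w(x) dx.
g(x) = -3*x^2 - 4*x/5 + 2

The best approximation g ∈ W is the orthogonal projection of f onto W. Writing g = a_0 + a_1 x + a_2 x^2, the coefficients solve the normal equations G · a = b where
  G_{ij} = <φ_i, φ_j> and b_i = <f, φ_i>, with φ_0 = 1, φ_1 = x, φ_2 = x^2.
G =
  [2, 0, 2/3]
  [0, 2/3, 0]
  [2/3, 0, 2/5],
b = (2, -8/15, 2/15).
Solving gives a_0 = 2, a_1 = -4/5, a_2 = -3, so
  g(x) = -3*x^2 - 4*x/5 + 2.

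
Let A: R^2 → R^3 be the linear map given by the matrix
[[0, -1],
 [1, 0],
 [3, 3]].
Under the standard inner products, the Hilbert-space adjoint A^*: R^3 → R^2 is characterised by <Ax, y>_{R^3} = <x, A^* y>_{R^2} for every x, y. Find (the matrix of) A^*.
A^* = A^T =
[[0, 1, 3],
 [-1, 0, 3]]

For real matrices with standard dot products, the defining identity <Ax, y> = <x, A^* y> gives (Ax)^T y = x^T (A^*) y, i.e. x^T A^T y = x^T (A^*) y. Since this holds for all x, y, we must have A^* = A^T. Therefore
A^* =
[[0, 1, 3],
 [-1, 0, 3]].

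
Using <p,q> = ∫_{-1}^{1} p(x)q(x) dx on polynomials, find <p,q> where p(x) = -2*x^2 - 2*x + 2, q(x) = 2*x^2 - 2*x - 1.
<p,q> = 16/15

Expand the product: p(x)·q(x) = -4*x^4 + 10*x^2 - 2*x - 2.
∫_{-1}^{1} of each monomial x^k gives [2/(k+1) if k even, 0 if k odd]. Integrating term-by-term (or equivalently evaluating the antiderivative F(x) = -4*x^5/5 + 10*x^3/3 - x^2 - 2*x at the endpoints):
  F(1) − F(−1) = -7/15 − (-23/15) = 16/15.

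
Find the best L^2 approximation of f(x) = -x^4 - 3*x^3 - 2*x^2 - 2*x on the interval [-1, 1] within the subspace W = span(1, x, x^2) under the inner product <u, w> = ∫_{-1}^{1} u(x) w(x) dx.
g(x) = -20*x^2/7 - 19*x/5 + 3/35

The best approximation g ∈ W is the orthogonal projection of f onto W. Writing g = a_0 + a_1 x + a_2 x^2, the coefficients solve the normal equations G · a = b where
  G_{ij} = <φ_i, φ_j> and b_i = <f, φ_i>, with φ_0 = 1, φ_1 = x, φ_2 = x^2.
G =
  [2, 0, 2/3]
  [0, 2/3, 0]
  [2/3, 0, 2/5],
b = (-26/15, -38/15, -38/35).
Solving gives a_0 = 3/35, a_1 = -19/5, a_2 = -20/7, so
  g(x) = -20*x^2/7 - 19*x/5 + 3/35.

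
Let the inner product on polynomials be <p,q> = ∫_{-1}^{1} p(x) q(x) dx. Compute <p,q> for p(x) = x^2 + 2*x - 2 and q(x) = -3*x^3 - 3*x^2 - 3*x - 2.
<p,q> = 46/15

Expand the product: p(x)·q(x) = -3*x^5 - 9*x^4 - 3*x^3 - 2*x^2 + 2*x + 4.
∫_{-1}^{1} of each monomial x^k gives [2/(k+1) if k even, 0 if k odd]. Integrating term-by-term (or equivalently evaluating the antiderivative F(x) = -x^6/2 - 9*x^5/5 - 3*x^4/4 - 2*x^3/3 + x^2 + 4*x at the endpoints):
  F(1) − F(−1) = 77/60 − (-107/60) = 46/15.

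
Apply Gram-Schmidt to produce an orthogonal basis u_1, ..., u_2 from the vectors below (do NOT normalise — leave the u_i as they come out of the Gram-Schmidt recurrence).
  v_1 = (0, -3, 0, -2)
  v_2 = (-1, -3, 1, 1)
Orthogonal basis:
  u_1 = (0, -3, 0, -2)
  u_2 = (-1, -18/13, 1, 27/13)

Apply the Gram-Schmidt recurrence
  u_1 = v_1
  u_i = v_i − Σ_{j<i} ((v_i · u_j) / (u_j · u_j)) · u_j.

Step by step this gives:
  u_1 = (0, -3, 0, -2)
  u_2 = (-1, -18/13, 1, 27/13)

Orthogonality check:
  u_2 · u_1 = 0 (should be 0)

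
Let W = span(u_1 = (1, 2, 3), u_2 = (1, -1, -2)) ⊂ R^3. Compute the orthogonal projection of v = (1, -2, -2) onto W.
proj_W(v) = (6/7, -9/7, -17/7)

Set up U = [u_1 | ... | u_2] ∈ R^(3×2). The projector onto W = col(U) is P = U (U^T U)^(-1) U^T.
Compute U^T U =
  [14, -7]
  [-7, 6],
and U^T v = (-9, 7).
Solve U^T U · c = U^T v for the coefficients: c = (-1/7, 1). The projection is proj_W(v) = U c.
Check: (v - proj_W(v)) · u_1 = 0  (should be 0).
Check: (v - proj_W(v)) · u_2 = 0  (should be 0).
Result: proj_W(v) = (6/7, -9/7, -17/7).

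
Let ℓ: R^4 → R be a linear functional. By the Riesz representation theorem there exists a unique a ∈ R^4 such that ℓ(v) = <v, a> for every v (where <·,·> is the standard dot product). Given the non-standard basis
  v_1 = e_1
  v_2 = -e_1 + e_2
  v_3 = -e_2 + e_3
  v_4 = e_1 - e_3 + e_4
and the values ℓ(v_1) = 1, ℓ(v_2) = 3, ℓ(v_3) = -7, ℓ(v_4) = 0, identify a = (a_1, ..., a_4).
a = (1, 4, -3, -4)

Write a = (a_1, ..., a_4) in the standard basis. For each basis vector v_i, ℓ(v_i) = <v_i, a> is a linear equation in the a_j's. Collect the n equations into a matrix system V a = ℓ, where row i of V is v_i (expressed in the standard basis). Since V is invertible (lower-triangular with 1s on the diagonal, up to permutation), solve by back-substitution:
  V =
[[1, 0, 0, 0],
 [-1, 1, 0, 0],
 [0, -1, 1, 0],
 [1, 0, -1, 1]]
  V a = (1, 3, -7, 0)
Solving gives a = (1, 4, -3, -4).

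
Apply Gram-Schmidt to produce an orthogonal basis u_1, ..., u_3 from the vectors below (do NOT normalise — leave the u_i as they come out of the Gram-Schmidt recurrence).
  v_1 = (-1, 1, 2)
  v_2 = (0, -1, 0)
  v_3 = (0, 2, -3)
Orthogonal basis:
  u_1 = (-1, 1, 2)
  u_2 = (-1/6, -5/6, 1/3)
  u_3 = (-6/5, 0, -3/5)

Apply the Gram-Schmidt recurrence
  u_1 = v_1
  u_i = v_i − Σ_{j<i} ((v_i · u_j) / (u_j · u_j)) · u_j.

Step by step this gives:
  u_1 = (-1, 1, 2)
  u_2 = (-1/6, -5/6, 1/3)
  u_3 = (-6/5, 0, -3/5)

Orthogonality check:
  u_2 · u_1 = 0 (should be 0)
  u_3 · u_1 = 0 (should be 0)
  u_3 · u_2 = 0 (should be 0)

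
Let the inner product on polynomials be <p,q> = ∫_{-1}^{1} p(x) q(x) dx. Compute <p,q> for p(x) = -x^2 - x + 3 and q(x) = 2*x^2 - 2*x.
<p,q> = 68/15

Expand the product: p(x)·q(x) = -2*x^4 + 8*x^2 - 6*x.
∫_{-1}^{1} of each monomial x^k gives [2/(k+1) if k even, 0 if k odd]. Integrating term-by-term (or equivalently evaluating the antiderivative F(x) = -2*x^5/5 + 8*x^3/3 - 3*x^2 at the endpoints):
  F(1) − F(−1) = -11/15 − (-79/15) = 68/15.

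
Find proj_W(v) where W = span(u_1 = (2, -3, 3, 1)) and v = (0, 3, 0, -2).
proj_W(v) = (-22/23, 33/23, -33/23, -11/23)

Set up U = [u_1 | ... | u_1] ∈ R^(4×1). The projector onto W = col(U) is P = U (U^T U)^(-1) U^T.
Compute U^T U =
  [23],
and U^T v = (-11).
Solve U^T U · c = U^T v for the coefficients: c = (-11/23). The projection is proj_W(v) = U c.
Check: (v - proj_W(v)) · u_1 = 0  (should be 0).
Result: proj_W(v) = (-22/23, 33/23, -33/23, -11/23).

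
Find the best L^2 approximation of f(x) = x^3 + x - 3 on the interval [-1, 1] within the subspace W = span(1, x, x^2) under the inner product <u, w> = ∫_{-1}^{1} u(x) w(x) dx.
g(x) = 8*x/5 - 3

The best approximation g ∈ W is the orthogonal projection of f onto W. Writing g = a_0 + a_1 x + a_2 x^2, the coefficients solve the normal equations G · a = b where
  G_{ij} = <φ_i, φ_j> and b_i = <f, φ_i>, with φ_0 = 1, φ_1 = x, φ_2 = x^2.
G =
  [2, 0, 2/3]
  [0, 2/3, 0]
  [2/3, 0, 2/5],
b = (-6, 16/15, -2).
Solving gives a_0 = -3, a_1 = 8/5, a_2 = 0, so
  g(x) = 8*x/5 - 3.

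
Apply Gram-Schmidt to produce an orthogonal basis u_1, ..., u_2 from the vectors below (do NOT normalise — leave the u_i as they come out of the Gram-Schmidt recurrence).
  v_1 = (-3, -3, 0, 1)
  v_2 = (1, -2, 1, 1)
Orthogonal basis:
  u_1 = (-3, -3, 0, 1)
  u_2 = (31/19, -26/19, 1, 15/19)

Apply the Gram-Schmidt recurrence
  u_1 = v_1
  u_i = v_i − Σ_{j<i} ((v_i · u_j) / (u_j · u_j)) · u_j.

Step by step this gives:
  u_1 = (-3, -3, 0, 1)
  u_2 = (31/19, -26/19, 1, 15/19)

Orthogonality check:
  u_2 · u_1 = 0 (should be 0)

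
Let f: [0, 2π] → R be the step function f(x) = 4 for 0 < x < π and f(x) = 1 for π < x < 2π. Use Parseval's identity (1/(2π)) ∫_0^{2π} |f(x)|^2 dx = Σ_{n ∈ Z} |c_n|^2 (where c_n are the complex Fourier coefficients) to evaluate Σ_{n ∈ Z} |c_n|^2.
Σ |c_n|^2 = 17/2

Parseval equates the L^2 energy of f (normalised by 1/(2π)) with the ℓ^2 sum of its Fourier coefficients: (1/(2π)) ∫_0^{2π} |f|^2 = Σ |c_n|^2.
Compute the left side: (1/(2π)) [∫_0^π 4^2 dx + ∫_π^{2π} 1^2 dx] = (1/(2π)) · (16π + 1π) = (16 + 1)/2 = 17/2.
So Σ_{n ∈ Z} |c_n|^2 = 17/2.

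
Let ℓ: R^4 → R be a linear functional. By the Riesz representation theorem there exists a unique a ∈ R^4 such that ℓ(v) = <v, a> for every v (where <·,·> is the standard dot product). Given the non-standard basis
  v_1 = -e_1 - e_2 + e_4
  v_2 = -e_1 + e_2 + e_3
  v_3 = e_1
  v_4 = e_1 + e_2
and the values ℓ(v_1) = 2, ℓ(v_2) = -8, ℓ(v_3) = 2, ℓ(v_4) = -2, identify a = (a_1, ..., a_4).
a = (2, -4, -2, 0)

Write a = (a_1, ..., a_4) in the standard basis. For each basis vector v_i, ℓ(v_i) = <v_i, a> is a linear equation in the a_j's. Collect the n equations into a matrix system V a = ℓ, where row i of V is v_i (expressed in the standard basis). Since V is invertible (lower-triangular with 1s on the diagonal, up to permutation), solve by back-substitution:
  V =
[[-1, -1, 0, 1],
 [-1, 1, 1, 0],
 [1, 0, 0, 0],
 [1, 1, 0, 0]]
  V a = (2, -8, 2, -2)
Solving gives a = (2, -4, -2, 0).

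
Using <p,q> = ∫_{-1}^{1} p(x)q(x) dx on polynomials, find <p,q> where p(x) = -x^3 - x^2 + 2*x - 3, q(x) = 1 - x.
<p,q> = -38/5

Expand the product: p(x)·q(x) = x^4 - 3*x^2 + 5*x - 3.
∫_{-1}^{1} of each monomial x^k gives [2/(k+1) if k even, 0 if k odd]. Integrating term-by-term (or equivalently evaluating the antiderivative F(x) = x^5/5 - x^3 + 5*x^2/2 - 3*x at the endpoints):
  F(1) − F(−1) = -13/10 − (63/10) = -38/5.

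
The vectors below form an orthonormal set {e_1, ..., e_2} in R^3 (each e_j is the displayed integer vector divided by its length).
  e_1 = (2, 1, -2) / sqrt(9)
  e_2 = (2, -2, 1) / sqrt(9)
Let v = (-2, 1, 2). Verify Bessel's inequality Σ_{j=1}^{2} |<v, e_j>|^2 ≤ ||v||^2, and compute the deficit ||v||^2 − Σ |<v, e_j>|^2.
Σ |<v, e_j>|^2 = 65/9; ||v||^2 = 9; deficit = 16/9

Write each e_j = u_j / sqrt(<u_j, u_j>) where u_j is the displayed integer vector. Then <v, e_j> = <v, u_j> / sqrt(<u_j, u_j>), so |<v, e_j>|^2 = <v, u_j>^2 / <u_j, u_j>.
Coefficients: <v, e_1> = -7/sqrt(9), <v, e_2> = -4/sqrt(9).
Square and sum: Σ |<v, e_j>|^2 = 65/9.
Compute ||v||^2 = v·v = 9.
Deficit = 9 − 65/9 = 16/9 ≥ 0, confirming Bessel's inequality. (The deficit equals ||v − Σ <v,e_j> e_j||^2, the squared distance from v to span{e_j}.)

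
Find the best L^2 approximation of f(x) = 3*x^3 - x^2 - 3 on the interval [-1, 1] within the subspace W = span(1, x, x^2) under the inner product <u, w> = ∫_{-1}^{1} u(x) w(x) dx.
g(x) = -x^2 + 9*x/5 - 3

The best approximation g ∈ W is the orthogonal projection of f onto W. Writing g = a_0 + a_1 x + a_2 x^2, the coefficients solve the normal equations G · a = b where
  G_{ij} = <φ_i, φ_j> and b_i = <f, φ_i>, with φ_0 = 1, φ_1 = x, φ_2 = x^2.
G =
  [2, 0, 2/3]
  [0, 2/3, 0]
  [2/3, 0, 2/5],
b = (-20/3, 6/5, -12/5).
Solving gives a_0 = -3, a_1 = 9/5, a_2 = -1, so
  g(x) = -x^2 + 9*x/5 - 3.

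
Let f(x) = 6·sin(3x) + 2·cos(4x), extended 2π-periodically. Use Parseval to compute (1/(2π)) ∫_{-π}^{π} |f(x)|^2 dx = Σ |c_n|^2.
Σ |c_n|^2 = 20

Expand |f|^2 and use orthogonality of {sin(nx), cos(mx)} on [-π, π]:
  ∫_{-π}^{π} sin(nx)^2 dx = π, ∫ cos(mx)^2 dx = π, and cross terms integrate to 0.
So ∫_{-π}^{π} f(x)^2 dx = 6^2 · π + 2^2 · π = (36 + 4)π.
Divide by 2π: (36 + 4)/2 = 20.
By Parseval, this equals Σ |c_n|^2.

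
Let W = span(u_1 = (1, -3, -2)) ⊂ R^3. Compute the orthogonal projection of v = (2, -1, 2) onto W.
proj_W(v) = (1/14, -3/14, -1/7)

Set up U = [u_1 | ... | u_1] ∈ R^(3×1). The projector onto W = col(U) is P = U (U^T U)^(-1) U^T.
Compute U^T U =
  [14],
and U^T v = (1).
Solve U^T U · c = U^T v for the coefficients: c = (1/14). The projection is proj_W(v) = U c.
Check: (v - proj_W(v)) · u_1 = 0  (should be 0).
Result: proj_W(v) = (1/14, -3/14, -1/7).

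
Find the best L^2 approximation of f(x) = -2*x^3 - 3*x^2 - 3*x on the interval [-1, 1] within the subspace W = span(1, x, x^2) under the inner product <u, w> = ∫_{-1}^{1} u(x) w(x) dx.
g(x) = -3*x^2 - 21*x/5

The best approximation g ∈ W is the orthogonal projection of f onto W. Writing g = a_0 + a_1 x + a_2 x^2, the coefficients solve the normal equations G · a = b where
  G_{ij} = <φ_i, φ_j> and b_i = <f, φ_i>, with φ_0 = 1, φ_1 = x, φ_2 = x^2.
G =
  [2, 0, 2/3]
  [0, 2/3, 0]
  [2/3, 0, 2/5],
b = (-2, -14/5, -6/5).
Solving gives a_0 = 0, a_1 = -21/5, a_2 = -3, so
  g(x) = -3*x^2 - 21*x/5.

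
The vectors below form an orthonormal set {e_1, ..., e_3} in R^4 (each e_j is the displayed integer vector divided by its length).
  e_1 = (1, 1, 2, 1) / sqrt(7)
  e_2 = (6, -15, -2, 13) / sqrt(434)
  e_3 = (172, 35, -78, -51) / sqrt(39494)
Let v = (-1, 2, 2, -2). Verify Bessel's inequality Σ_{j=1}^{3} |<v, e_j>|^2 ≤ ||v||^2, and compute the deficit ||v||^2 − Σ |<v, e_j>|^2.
Σ |<v, e_j>|^2 = 585/49; ||v||^2 = 13; deficit = 52/49

Write each e_j = u_j / sqrt(<u_j, u_j>) where u_j is the displayed integer vector. Then <v, e_j> = <v, u_j> / sqrt(<u_j, u_j>), so |<v, e_j>|^2 = <v, u_j>^2 / <u_j, u_j>.
Coefficients: <v, e_1> = 3/sqrt(7), <v, e_2> = -66/sqrt(434), <v, e_3> = -156/sqrt(39494).
Square and sum: Σ |<v, e_j>|^2 = 585/49.
Compute ||v||^2 = v·v = 13.
Deficit = 13 − 585/49 = 52/49 ≥ 0, confirming Bessel's inequality. (The deficit equals ||v − Σ <v,e_j> e_j||^2, the squared distance from v to span{e_j}.)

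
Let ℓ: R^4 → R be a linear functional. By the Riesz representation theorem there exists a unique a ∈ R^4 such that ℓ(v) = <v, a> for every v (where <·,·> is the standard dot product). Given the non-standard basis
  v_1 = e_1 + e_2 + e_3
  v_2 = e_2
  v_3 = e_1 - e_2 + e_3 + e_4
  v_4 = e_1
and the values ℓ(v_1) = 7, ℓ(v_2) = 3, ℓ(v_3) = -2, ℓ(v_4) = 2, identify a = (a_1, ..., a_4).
a = (2, 3, 2, -3)

Write a = (a_1, ..., a_4) in the standard basis. For each basis vector v_i, ℓ(v_i) = <v_i, a> is a linear equation in the a_j's. Collect the n equations into a matrix system V a = ℓ, where row i of V is v_i (expressed in the standard basis). Since V is invertible (lower-triangular with 1s on the diagonal, up to permutation), solve by back-substitution:
  V =
[[1, 1, 1, 0],
 [0, 1, 0, 0],
 [1, -1, 1, 1],
 [1, 0, 0, 0]]
  V a = (7, 3, -2, 2)
Solving gives a = (2, 3, 2, -3).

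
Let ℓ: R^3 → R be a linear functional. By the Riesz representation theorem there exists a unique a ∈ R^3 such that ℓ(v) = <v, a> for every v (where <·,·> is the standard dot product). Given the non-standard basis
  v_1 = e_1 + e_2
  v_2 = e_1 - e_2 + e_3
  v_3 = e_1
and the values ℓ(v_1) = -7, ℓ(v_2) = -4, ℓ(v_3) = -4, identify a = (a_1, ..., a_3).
a = (-4, -3, -3)

Write a = (a_1, ..., a_3) in the standard basis. For each basis vector v_i, ℓ(v_i) = <v_i, a> is a linear equation in the a_j's. Collect the n equations into a matrix system V a = ℓ, where row i of V is v_i (expressed in the standard basis). Since V is invertible (lower-triangular with 1s on the diagonal, up to permutation), solve by back-substitution:
  V =
[[1, 1, 0],
 [1, -1, 1],
 [1, 0, 0]]
  V a = (-7, -4, -4)
Solving gives a = (-4, -3, -3).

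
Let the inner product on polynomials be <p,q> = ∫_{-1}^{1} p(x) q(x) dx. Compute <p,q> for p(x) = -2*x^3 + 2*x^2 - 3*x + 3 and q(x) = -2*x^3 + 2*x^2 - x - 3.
<p,q> = -352/35

Expand the product: p(x)·q(x) = 4*x^6 - 8*x^5 + 12*x^4 - 8*x^3 + 3*x^2 + 6*x - 9.
∫_{-1}^{1} of each monomial x^k gives [2/(k+1) if k even, 0 if k odd]. Integrating term-by-term (or equivalently evaluating the antiderivative F(x) = 4*x^7/7 - 4*x^6/3 + 12*x^5/5 - 2*x^4 + x^3 + 3*x^2 - 9*x at the endpoints):
  F(1) − F(−1) = -563/105 − (493/105) = -352/35.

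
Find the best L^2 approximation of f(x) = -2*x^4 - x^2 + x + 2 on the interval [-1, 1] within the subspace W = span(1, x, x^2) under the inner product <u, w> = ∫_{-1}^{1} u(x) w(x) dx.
g(x) = -19*x^2/7 + x + 76/35

The best approximation g ∈ W is the orthogonal projection of f onto W. Writing g = a_0 + a_1 x + a_2 x^2, the coefficients solve the normal equations G · a = b where
  G_{ij} = <φ_i, φ_j> and b_i = <f, φ_i>, with φ_0 = 1, φ_1 = x, φ_2 = x^2.
G =
  [2, 0, 2/3]
  [0, 2/3, 0]
  [2/3, 0, 2/5],
b = (38/15, 2/3, 38/105).
Solving gives a_0 = 76/35, a_1 = 1, a_2 = -19/7, so
  g(x) = -19*x^2/7 + x + 76/35.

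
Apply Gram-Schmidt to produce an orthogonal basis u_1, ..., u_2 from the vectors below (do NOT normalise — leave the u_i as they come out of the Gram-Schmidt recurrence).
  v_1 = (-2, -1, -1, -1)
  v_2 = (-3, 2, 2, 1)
Orthogonal basis:
  u_1 = (-2, -1, -1, -1)
  u_2 = (-19/7, 15/7, 15/7, 8/7)

Apply the Gram-Schmidt recurrence
  u_1 = v_1
  u_i = v_i − Σ_{j<i} ((v_i · u_j) / (u_j · u_j)) · u_j.

Step by step this gives:
  u_1 = (-2, -1, -1, -1)
  u_2 = (-19/7, 15/7, 15/7, 8/7)

Orthogonality check:
  u_2 · u_1 = 0 (should be 0)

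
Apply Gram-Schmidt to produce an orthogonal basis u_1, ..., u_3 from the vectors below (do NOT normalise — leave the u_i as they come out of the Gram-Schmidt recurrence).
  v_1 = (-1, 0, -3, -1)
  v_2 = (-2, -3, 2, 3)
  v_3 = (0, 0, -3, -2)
Orthogonal basis:
  u_1 = (-1, 0, -3, -1)
  u_2 = (-29/11, -3, 1/11, 26/11)
  u_3 = (92/237, -55/79, 5/237, -107/237)

Apply the Gram-Schmidt recurrence
  u_1 = v_1
  u_i = v_i − Σ_{j<i} ((v_i · u_j) / (u_j · u_j)) · u_j.

Step by step this gives:
  u_1 = (-1, 0, -3, -1)
  u_2 = (-29/11, -3, 1/11, 26/11)
  u_3 = (92/237, -55/79, 5/237, -107/237)

Orthogonality check:
  u_2 · u_1 = 0 (should be 0)
  u_3 · u_1 = 0 (should be 0)
  u_3 · u_2 = 0 (should be 0)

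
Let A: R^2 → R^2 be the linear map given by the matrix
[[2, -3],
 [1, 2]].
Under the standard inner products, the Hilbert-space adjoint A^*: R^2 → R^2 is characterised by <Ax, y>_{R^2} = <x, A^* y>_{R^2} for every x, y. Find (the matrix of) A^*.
A^* = A^T =
[[2, 1],
 [-3, 2]]

For real matrices with standard dot products, the defining identity <Ax, y> = <x, A^* y> gives (Ax)^T y = x^T (A^*) y, i.e. x^T A^T y = x^T (A^*) y. Since this holds for all x, y, we must have A^* = A^T. Therefore
A^* =
[[2, 1],
 [-3, 2]].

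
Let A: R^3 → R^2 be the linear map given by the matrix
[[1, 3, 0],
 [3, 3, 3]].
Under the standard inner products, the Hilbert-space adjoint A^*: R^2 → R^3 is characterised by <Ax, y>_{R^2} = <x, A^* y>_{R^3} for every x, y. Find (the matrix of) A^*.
A^* = A^T =
[[1, 3],
 [3, 3],
 [0, 3]]

For real matrices with standard dot products, the defining identity <Ax, y> = <x, A^* y> gives (Ax)^T y = x^T (A^*) y, i.e. x^T A^T y = x^T (A^*) y. Since this holds for all x, y, we must have A^* = A^T. Therefore
A^* =
[[1, 3],
 [3, 3],
 [0, 3]].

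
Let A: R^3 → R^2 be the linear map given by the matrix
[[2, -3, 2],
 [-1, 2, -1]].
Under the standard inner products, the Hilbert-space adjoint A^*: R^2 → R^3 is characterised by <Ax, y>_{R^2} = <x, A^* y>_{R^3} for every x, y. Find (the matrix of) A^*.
A^* = A^T =
[[2, -1],
 [-3, 2],
 [2, -1]]

For real matrices with standard dot products, the defining identity <Ax, y> = <x, A^* y> gives (Ax)^T y = x^T (A^*) y, i.e. x^T A^T y = x^T (A^*) y. Since this holds for all x, y, we must have A^* = A^T. Therefore
A^* =
[[2, -1],
 [-3, 2],
 [2, -1]].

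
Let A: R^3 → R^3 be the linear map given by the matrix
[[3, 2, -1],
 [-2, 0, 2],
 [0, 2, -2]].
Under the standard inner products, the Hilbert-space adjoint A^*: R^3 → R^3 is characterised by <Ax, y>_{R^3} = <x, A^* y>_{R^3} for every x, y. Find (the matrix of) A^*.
A^* = A^T =
[[3, -2, 0],
 [2, 0, 2],
 [-1, 2, -2]]

For real matrices with standard dot products, the defining identity <Ax, y> = <x, A^* y> gives (Ax)^T y = x^T (A^*) y, i.e. x^T A^T y = x^T (A^*) y. Since this holds for all x, y, we must have A^* = A^T. Therefore
A^* =
[[3, -2, 0],
 [2, 0, 2],
 [-1, 2, -2]].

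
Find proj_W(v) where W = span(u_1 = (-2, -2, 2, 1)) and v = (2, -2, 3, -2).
proj_W(v) = (-8/13, -8/13, 8/13, 4/13)

Set up U = [u_1 | ... | u_1] ∈ R^(4×1). The projector onto W = col(U) is P = U (U^T U)^(-1) U^T.
Compute U^T U =
  [13],
and U^T v = (4).
Solve U^T U · c = U^T v for the coefficients: c = (4/13). The projection is proj_W(v) = U c.
Check: (v - proj_W(v)) · u_1 = 0  (should be 0).
Result: proj_W(v) = (-8/13, -8/13, 8/13, 4/13).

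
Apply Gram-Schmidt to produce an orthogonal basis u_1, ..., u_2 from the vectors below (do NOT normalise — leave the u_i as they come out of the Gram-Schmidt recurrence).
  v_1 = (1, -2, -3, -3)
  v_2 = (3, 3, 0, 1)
Orthogonal basis:
  u_1 = (1, -2, -3, -3)
  u_2 = (75/23, 57/23, -18/23, 5/23)

Apply the Gram-Schmidt recurrence
  u_1 = v_1
  u_i = v_i − Σ_{j<i} ((v_i · u_j) / (u_j · u_j)) · u_j.

Step by step this gives:
  u_1 = (1, -2, -3, -3)
  u_2 = (75/23, 57/23, -18/23, 5/23)

Orthogonality check:
  u_2 · u_1 = 0 (should be 0)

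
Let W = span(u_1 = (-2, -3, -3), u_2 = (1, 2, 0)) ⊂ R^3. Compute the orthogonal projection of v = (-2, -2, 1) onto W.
proj_W(v) = (-25/23, -113/46, 39/46)

Set up U = [u_1 | ... | u_2] ∈ R^(3×2). The projector onto W = col(U) is P = U (U^T U)^(-1) U^T.
Compute U^T U =
  [22, -8]
  [-8, 5],
and U^T v = (7, -6).
Solve U^T U · c = U^T v for the coefficients: c = (-13/46, -38/23). The projection is proj_W(v) = U c.
Check: (v - proj_W(v)) · u_1 = 0  (should be 0).
Check: (v - proj_W(v)) · u_2 = 0  (should be 0).
Result: proj_W(v) = (-25/23, -113/46, 39/46).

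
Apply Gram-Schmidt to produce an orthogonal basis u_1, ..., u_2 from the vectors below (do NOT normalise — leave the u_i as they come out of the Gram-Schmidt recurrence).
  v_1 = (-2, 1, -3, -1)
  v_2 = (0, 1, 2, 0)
Orthogonal basis:
  u_1 = (-2, 1, -3, -1)
  u_2 = (-2/3, 4/3, 1, -1/3)

Apply the Gram-Schmidt recurrence
  u_1 = v_1
  u_i = v_i − Σ_{j<i} ((v_i · u_j) / (u_j · u_j)) · u_j.

Step by step this gives:
  u_1 = (-2, 1, -3, -1)
  u_2 = (-2/3, 4/3, 1, -1/3)

Orthogonality check:
  u_2 · u_1 = 0 (should be 0)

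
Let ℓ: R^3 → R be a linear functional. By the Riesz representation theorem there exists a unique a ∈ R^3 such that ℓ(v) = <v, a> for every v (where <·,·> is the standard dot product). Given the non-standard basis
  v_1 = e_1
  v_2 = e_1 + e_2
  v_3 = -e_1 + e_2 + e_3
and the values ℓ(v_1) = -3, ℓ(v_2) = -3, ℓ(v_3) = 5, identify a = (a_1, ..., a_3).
a = (-3, 0, 2)

Write a = (a_1, ..., a_3) in the standard basis. For each basis vector v_i, ℓ(v_i) = <v_i, a> is a linear equation in the a_j's. Collect the n equations into a matrix system V a = ℓ, where row i of V is v_i (expressed in the standard basis). Since V is invertible (lower-triangular with 1s on the diagonal, up to permutation), solve by back-substitution:
  V =
[[1, 0, 0],
 [1, 1, 0],
 [-1, 1, 1]]
  V a = (-3, -3, 5)
Solving gives a = (-3, 0, 2).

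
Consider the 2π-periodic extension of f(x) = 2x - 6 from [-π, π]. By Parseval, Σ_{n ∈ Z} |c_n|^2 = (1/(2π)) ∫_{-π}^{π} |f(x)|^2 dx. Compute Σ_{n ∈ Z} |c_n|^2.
Σ |c_n|^2 = 4π^2/3 + 36

Expand and integrate term by term over [-π, π]:
  ∫ (2x)^2 dx = 4·(2π^3/3); ∫ 2·2·(-6)·x dx = 0 (odd integrand); ∫ (-6)^2 dx = 36·2π.
So (1/(2π)) ∫_{-π}^{π} (2x - 6)^2 dx = 4π^2/3 + 36 = 4π^2/3 + 36.
Parseval ⇒ Σ |c_n|^2 = 4π^2/3 + 36.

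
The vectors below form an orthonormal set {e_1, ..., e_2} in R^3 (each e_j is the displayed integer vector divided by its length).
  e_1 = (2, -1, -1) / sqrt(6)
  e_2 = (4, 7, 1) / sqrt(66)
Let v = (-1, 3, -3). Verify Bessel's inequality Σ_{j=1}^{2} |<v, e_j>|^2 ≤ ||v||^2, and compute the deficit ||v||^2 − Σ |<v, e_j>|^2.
Σ |<v, e_j>|^2 = 40/11; ||v||^2 = 19; deficit = 169/11

Write each e_j = u_j / sqrt(<u_j, u_j>) where u_j is the displayed integer vector. Then <v, e_j> = <v, u_j> / sqrt(<u_j, u_j>), so |<v, e_j>|^2 = <v, u_j>^2 / <u_j, u_j>.
Coefficients: <v, e_1> = -2/sqrt(6), <v, e_2> = 14/sqrt(66).
Square and sum: Σ |<v, e_j>|^2 = 40/11.
Compute ||v||^2 = v·v = 19.
Deficit = 19 − 40/11 = 169/11 ≥ 0, confirming Bessel's inequality. (The deficit equals ||v − Σ <v,e_j> e_j||^2, the squared distance from v to span{e_j}.)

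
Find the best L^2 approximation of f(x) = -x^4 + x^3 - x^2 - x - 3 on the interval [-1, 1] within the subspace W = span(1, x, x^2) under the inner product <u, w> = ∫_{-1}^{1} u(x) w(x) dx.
g(x) = -13*x^2/7 - 2*x/5 - 102/35

The best approximation g ∈ W is the orthogonal projection of f onto W. Writing g = a_0 + a_1 x + a_2 x^2, the coefficients solve the normal equations G · a = b where
  G_{ij} = <φ_i, φ_j> and b_i = <f, φ_i>, with φ_0 = 1, φ_1 = x, φ_2 = x^2.
G =
  [2, 0, 2/3]
  [0, 2/3, 0]
  [2/3, 0, 2/5],
b = (-106/15, -4/15, -94/35).
Solving gives a_0 = -102/35, a_1 = -2/5, a_2 = -13/7, so
  g(x) = -13*x^2/7 - 2*x/5 - 102/35.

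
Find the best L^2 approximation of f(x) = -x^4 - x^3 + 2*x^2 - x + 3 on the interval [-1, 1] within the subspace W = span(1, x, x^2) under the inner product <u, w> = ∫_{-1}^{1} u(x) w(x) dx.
g(x) = 8*x^2/7 - 8*x/5 + 108/35

The best approximation g ∈ W is the orthogonal projection of f onto W. Writing g = a_0 + a_1 x + a_2 x^2, the coefficients solve the normal equations G · a = b where
  G_{ij} = <φ_i, φ_j> and b_i = <f, φ_i>, with φ_0 = 1, φ_1 = x, φ_2 = x^2.
G =
  [2, 0, 2/3]
  [0, 2/3, 0]
  [2/3, 0, 2/5],
b = (104/15, -16/15, 88/35).
Solving gives a_0 = 108/35, a_1 = -8/5, a_2 = 8/7, so
  g(x) = 8*x^2/7 - 8*x/5 + 108/35.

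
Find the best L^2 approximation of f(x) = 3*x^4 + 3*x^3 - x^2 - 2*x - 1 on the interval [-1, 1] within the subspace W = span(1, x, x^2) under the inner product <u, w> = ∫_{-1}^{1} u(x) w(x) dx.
g(x) = 11*x^2/7 - x/5 - 44/35

The best approximation g ∈ W is the orthogonal projection of f onto W. Writing g = a_0 + a_1 x + a_2 x^2, the coefficients solve the normal equations G · a = b where
  G_{ij} = <φ_i, φ_j> and b_i = <f, φ_i>, with φ_0 = 1, φ_1 = x, φ_2 = x^2.
G =
  [2, 0, 2/3]
  [0, 2/3, 0]
  [2/3, 0, 2/5],
b = (-22/15, -2/15, -22/105).
Solving gives a_0 = -44/35, a_1 = -1/5, a_2 = 11/7, so
  g(x) = 11*x^2/7 - x/5 - 44/35.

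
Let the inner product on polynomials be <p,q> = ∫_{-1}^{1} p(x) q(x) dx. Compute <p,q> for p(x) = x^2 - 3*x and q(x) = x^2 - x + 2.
<p,q> = 56/15

Expand the product: p(x)·q(x) = x^4 - 4*x^3 + 5*x^2 - 6*x.
∫_{-1}^{1} of each monomial x^k gives [2/(k+1) if k even, 0 if k odd]. Integrating term-by-term (or equivalently evaluating the antiderivative F(x) = x^5/5 - x^4 + 5*x^3/3 - 3*x^2 at the endpoints):
  F(1) − F(−1) = -32/15 − (-88/15) = 56/15.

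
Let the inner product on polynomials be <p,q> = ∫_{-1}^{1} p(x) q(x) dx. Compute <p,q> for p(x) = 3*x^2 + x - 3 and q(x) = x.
<p,q> = 2/3

Expand the product: p(x)·q(x) = 3*x^3 + x^2 - 3*x.
∫_{-1}^{1} of each monomial x^k gives [2/(k+1) if k even, 0 if k odd]. Integrating term-by-term (or equivalently evaluating the antiderivative F(x) = 3*x^4/4 + x^3/3 - 3*x^2/2 at the endpoints):
  F(1) − F(−1) = -5/12 − (-13/12) = 2/3.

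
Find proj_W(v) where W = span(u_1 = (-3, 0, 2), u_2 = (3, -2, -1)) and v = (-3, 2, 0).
proj_W(v) = (-159/61, 140/61, 36/61)

Set up U = [u_1 | ... | u_2] ∈ R^(3×2). The projector onto W = col(U) is P = U (U^T U)^(-1) U^T.
Compute U^T U =
  [13, -11]
  [-11, 14],
and U^T v = (9, -13).
Solve U^T U · c = U^T v for the coefficients: c = (-17/61, -70/61). The projection is proj_W(v) = U c.
Check: (v - proj_W(v)) · u_1 = 0  (should be 0).
Check: (v - proj_W(v)) · u_2 = 0  (should be 0).
Result: proj_W(v) = (-159/61, 140/61, 36/61).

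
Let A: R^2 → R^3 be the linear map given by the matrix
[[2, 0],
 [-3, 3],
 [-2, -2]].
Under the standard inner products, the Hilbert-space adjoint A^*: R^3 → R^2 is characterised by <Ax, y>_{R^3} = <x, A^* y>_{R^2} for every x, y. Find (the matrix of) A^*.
A^* = A^T =
[[2, -3, -2],
 [0, 3, -2]]

For real matrices with standard dot products, the defining identity <Ax, y> = <x, A^* y> gives (Ax)^T y = x^T (A^*) y, i.e. x^T A^T y = x^T (A^*) y. Since this holds for all x, y, we must have A^* = A^T. Therefore
A^* =
[[2, -3, -2],
 [0, 3, -2]].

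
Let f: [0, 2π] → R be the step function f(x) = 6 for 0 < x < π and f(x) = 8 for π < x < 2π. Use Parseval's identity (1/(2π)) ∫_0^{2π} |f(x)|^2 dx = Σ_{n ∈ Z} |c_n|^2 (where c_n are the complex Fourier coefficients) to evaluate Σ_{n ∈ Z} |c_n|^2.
Σ |c_n|^2 = 50

Parseval equates the L^2 energy of f (normalised by 1/(2π)) with the ℓ^2 sum of its Fourier coefficients: (1/(2π)) ∫_0^{2π} |f|^2 = Σ |c_n|^2.
Compute the left side: (1/(2π)) [∫_0^π 6^2 dx + ∫_π^{2π} 8^2 dx] = (1/(2π)) · (36π + 64π) = (36 + 64)/2 = 50.
So Σ_{n ∈ Z} |c_n|^2 = 50.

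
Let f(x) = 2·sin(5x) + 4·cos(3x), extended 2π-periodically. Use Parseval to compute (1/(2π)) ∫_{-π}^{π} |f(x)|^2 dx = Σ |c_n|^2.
Σ |c_n|^2 = 10

Expand |f|^2 and use orthogonality of {sin(nx), cos(mx)} on [-π, π]:
  ∫_{-π}^{π} sin(nx)^2 dx = π, ∫ cos(mx)^2 dx = π, and cross terms integrate to 0.
So ∫_{-π}^{π} f(x)^2 dx = 2^2 · π + 4^2 · π = (4 + 16)π.
Divide by 2π: (4 + 16)/2 = 10.
By Parseval, this equals Σ |c_n|^2.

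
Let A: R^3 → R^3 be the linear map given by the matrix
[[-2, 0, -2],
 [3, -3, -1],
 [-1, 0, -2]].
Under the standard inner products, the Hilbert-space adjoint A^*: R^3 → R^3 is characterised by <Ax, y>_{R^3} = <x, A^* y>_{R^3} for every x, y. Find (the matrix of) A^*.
A^* = A^T =
[[-2, 3, -1],
 [0, -3, 0],
 [-2, -1, -2]]

For real matrices with standard dot products, the defining identity <Ax, y> = <x, A^* y> gives (Ax)^T y = x^T (A^*) y, i.e. x^T A^T y = x^T (A^*) y. Since this holds for all x, y, we must have A^* = A^T. Therefore
A^* =
[[-2, 3, -1],
 [0, -3, 0],
 [-2, -1, -2]].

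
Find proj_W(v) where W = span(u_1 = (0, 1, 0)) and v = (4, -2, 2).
proj_W(v) = (0, -2, 0)

Set up U = [u_1 | ... | u_1] ∈ R^(3×1). The projector onto W = col(U) is P = U (U^T U)^(-1) U^T.
Compute U^T U =
  [1],
and U^T v = (-2).
Solve U^T U · c = U^T v for the coefficients: c = (-2). The projection is proj_W(v) = U c.
Check: (v - proj_W(v)) · u_1 = 0  (should be 0).
Result: proj_W(v) = (0, -2, 0).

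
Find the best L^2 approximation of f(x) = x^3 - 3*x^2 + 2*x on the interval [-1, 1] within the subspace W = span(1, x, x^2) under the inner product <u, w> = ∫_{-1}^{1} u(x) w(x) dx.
g(x) = -3*x^2 + 13*x/5

The best approximation g ∈ W is the orthogonal projection of f onto W. Writing g = a_0 + a_1 x + a_2 x^2, the coefficients solve the normal equations G · a = b where
  G_{ij} = <φ_i, φ_j> and b_i = <f, φ_i>, with φ_0 = 1, φ_1 = x, φ_2 = x^2.
G =
  [2, 0, 2/3]
  [0, 2/3, 0]
  [2/3, 0, 2/5],
b = (-2, 26/15, -6/5).
Solving gives a_0 = 0, a_1 = 13/5, a_2 = -3, so
  g(x) = -3*x^2 + 13*x/5.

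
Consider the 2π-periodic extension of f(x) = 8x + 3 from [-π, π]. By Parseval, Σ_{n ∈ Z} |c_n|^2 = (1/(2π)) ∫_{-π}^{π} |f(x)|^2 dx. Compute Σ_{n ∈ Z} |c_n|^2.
Σ |c_n|^2 = 64π^2/3 + 9

Expand and integrate term by term over [-π, π]:
  ∫ (8x)^2 dx = 64·(2π^3/3); ∫ 2·8·(3)·x dx = 0 (odd integrand); ∫ 3^2 dx = 9·2π.
So (1/(2π)) ∫_{-π}^{π} (8x + 3)^2 dx = 64π^2/3 + 9 = 64π^2/3 + 9.
Parseval ⇒ Σ |c_n|^2 = 64π^2/3 + 9.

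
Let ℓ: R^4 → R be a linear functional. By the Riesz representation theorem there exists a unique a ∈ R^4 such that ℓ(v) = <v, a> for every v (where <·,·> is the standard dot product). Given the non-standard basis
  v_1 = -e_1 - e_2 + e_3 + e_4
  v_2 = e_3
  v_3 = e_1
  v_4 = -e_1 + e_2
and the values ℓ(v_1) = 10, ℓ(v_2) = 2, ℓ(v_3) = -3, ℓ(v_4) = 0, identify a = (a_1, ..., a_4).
a = (-3, -3, 2, 2)

Write a = (a_1, ..., a_4) in the standard basis. For each basis vector v_i, ℓ(v_i) = <v_i, a> is a linear equation in the a_j's. Collect the n equations into a matrix system V a = ℓ, where row i of V is v_i (expressed in the standard basis). Since V is invertible (lower-triangular with 1s on the diagonal, up to permutation), solve by back-substitution:
  V =
[[-1, -1, 1, 1],
 [0, 0, 1, 0],
 [1, 0, 0, 0],
 [-1, 1, 0, 0]]
  V a = (10, 2, -3, 0)
Solving gives a = (-3, -3, 2, 2).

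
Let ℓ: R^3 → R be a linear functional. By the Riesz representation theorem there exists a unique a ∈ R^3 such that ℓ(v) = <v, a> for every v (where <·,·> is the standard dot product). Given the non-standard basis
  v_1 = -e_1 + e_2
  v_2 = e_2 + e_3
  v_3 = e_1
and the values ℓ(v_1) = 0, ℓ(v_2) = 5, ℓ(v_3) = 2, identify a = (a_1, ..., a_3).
a = (2, 2, 3)

Write a = (a_1, ..., a_3) in the standard basis. For each basis vector v_i, ℓ(v_i) = <v_i, a> is a linear equation in the a_j's. Collect the n equations into a matrix system V a = ℓ, where row i of V is v_i (expressed in the standard basis). Since V is invertible (lower-triangular with 1s on the diagonal, up to permutation), solve by back-substitution:
  V =
[[-1, 1, 0],
 [0, 1, 1],
 [1, 0, 0]]
  V a = (0, 5, 2)
Solving gives a = (2, 2, 3).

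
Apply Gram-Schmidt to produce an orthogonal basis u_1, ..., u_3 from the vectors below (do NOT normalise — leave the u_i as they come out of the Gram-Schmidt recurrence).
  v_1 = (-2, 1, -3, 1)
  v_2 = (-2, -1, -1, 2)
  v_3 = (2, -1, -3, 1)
Orthogonal basis:
  u_1 = (-2, 1, -3, 1)
  u_2 = (-14/15, -23/15, 3/5, 22/15)
  u_3 = (110/43, -65/43, -83/43, 36/43)

Apply the Gram-Schmidt recurrence
  u_1 = v_1
  u_i = v_i − Σ_{j<i} ((v_i · u_j) / (u_j · u_j)) · u_j.

Step by step this gives:
  u_1 = (-2, 1, -3, 1)
  u_2 = (-14/15, -23/15, 3/5, 22/15)
  u_3 = (110/43, -65/43, -83/43, 36/43)

Orthogonality check:
  u_2 · u_1 = 0 (should be 0)
  u_3 · u_1 = 0 (should be 0)
  u_3 · u_2 = 0 (should be 0)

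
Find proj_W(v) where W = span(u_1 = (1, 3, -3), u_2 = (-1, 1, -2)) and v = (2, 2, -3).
proj_W(v) = (38/25, 14/5, -59/25)

Set up U = [u_1 | ... | u_2] ∈ R^(3×2). The projector onto W = col(U) is P = U (U^T U)^(-1) U^T.
Compute U^T U =
  [19, 8]
  [8, 6],
and U^T v = (17, 6).
Solve U^T U · c = U^T v for the coefficients: c = (27/25, -11/25). The projection is proj_W(v) = U c.
Check: (v - proj_W(v)) · u_1 = 0  (should be 0).
Check: (v - proj_W(v)) · u_2 = 0  (should be 0).
Result: proj_W(v) = (38/25, 14/5, -59/25).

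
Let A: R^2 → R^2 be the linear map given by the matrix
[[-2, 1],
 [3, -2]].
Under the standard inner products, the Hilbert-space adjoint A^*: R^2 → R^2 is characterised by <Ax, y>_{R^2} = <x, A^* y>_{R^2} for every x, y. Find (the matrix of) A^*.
A^* = A^T =
[[-2, 3],
 [1, -2]]

For real matrices with standard dot products, the defining identity <Ax, y> = <x, A^* y> gives (Ax)^T y = x^T (A^*) y, i.e. x^T A^T y = x^T (A^*) y. Since this holds for all x, y, we must have A^* = A^T. Therefore
A^* =
[[-2, 3],
 [1, -2]].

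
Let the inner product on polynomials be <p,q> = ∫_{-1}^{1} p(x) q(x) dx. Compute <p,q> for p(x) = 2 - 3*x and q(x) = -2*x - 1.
<p,q> = 0

Expand the product: p(x)·q(x) = 6*x^2 - x - 2.
∫_{-1}^{1} of each monomial x^k gives [2/(k+1) if k even, 0 if k odd]. Integrating term-by-term (or equivalently evaluating the antiderivative F(x) = 2*x^3 - x^2/2 - 2*x at the endpoints):
  F(1) − F(−1) = -1/2 − (-1/2) = 0.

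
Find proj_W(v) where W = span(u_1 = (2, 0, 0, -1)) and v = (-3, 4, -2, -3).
proj_W(v) = (-6/5, 0, 0, 3/5)

Set up U = [u_1 | ... | u_1] ∈ R^(4×1). The projector onto W = col(U) is P = U (U^T U)^(-1) U^T.
Compute U^T U =
  [5],
and U^T v = (-3).
Solve U^T U · c = U^T v for the coefficients: c = (-3/5). The projection is proj_W(v) = U c.
Check: (v - proj_W(v)) · u_1 = 0  (should be 0).
Result: proj_W(v) = (-6/5, 0, 0, 3/5).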